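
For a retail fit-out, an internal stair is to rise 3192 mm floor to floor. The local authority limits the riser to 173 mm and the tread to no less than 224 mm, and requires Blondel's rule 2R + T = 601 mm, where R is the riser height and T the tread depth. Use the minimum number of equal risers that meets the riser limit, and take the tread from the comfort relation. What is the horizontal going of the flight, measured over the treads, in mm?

At most 173 each: 3192/173 = 18.45, giving 19 risers.
Riser R = 3192 / 19 = 168 mm, within the 173 mm limit.
Tread T = 601 − 2 × 168 = 265 mm (≥ 224 mm).
Going = (19 − 1) × 265 = 4770 mm.

4770 mm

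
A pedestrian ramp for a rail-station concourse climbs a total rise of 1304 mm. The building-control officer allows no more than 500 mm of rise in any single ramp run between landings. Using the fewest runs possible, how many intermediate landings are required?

At most 500 each: 1304/500 = 2.61, giving 3 ramp runs.
3 runs are separated by 2 intermediate landings.

2 intermediate landings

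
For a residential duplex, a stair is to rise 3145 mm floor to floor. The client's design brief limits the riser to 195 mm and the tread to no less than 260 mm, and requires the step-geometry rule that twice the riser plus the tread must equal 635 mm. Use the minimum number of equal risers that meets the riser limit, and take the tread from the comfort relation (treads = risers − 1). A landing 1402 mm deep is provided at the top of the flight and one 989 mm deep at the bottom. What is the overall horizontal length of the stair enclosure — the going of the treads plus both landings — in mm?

6631 mm

3145 / 195 = 16.128 → round up to 17 risers.
Each riser is 3145/17 = 185 mm (≤ 195 mm).
From 2R + T = 635: T = 635 − 370 = 265 mm.
17 risers give 16 treads; going = 16 × 265 = 4240 mm.
Add landings: 4240 + 1402 + 989 = 6631 mm.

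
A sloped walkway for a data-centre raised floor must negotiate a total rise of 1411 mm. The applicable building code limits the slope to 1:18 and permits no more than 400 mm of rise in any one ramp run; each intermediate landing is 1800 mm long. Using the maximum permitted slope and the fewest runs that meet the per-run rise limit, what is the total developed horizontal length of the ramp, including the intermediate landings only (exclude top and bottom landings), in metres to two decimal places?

30.80 m

At most 400 each: 1411/400 = 3.53, giving 4 ramp runs. That means 3 intermediate landings.
Horizontal run for 1411 mm of rise at 1:18 is 1411 × 18 = 25398 mm.
Intermediate landings: 3 × 1800 = 5400 mm.
Total developed length = 25398 + 5400 = 30798 mm.
= 30.80 m.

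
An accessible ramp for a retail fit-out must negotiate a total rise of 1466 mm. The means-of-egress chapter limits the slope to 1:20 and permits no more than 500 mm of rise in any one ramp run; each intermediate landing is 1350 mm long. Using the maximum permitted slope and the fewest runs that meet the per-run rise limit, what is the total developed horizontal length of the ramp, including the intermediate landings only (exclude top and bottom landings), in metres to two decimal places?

At most 500 each: 1466/500 = 2.93, giving 3 ramp runs. That means 2 intermediate landings.
Ramp run (horizontal) at 1:20: 1466 × 20 = 29320 mm.
Intermediate landings: 2 × 1350 = 2700 mm.
Total developed length = 29320 + 2700 = 32020 mm.
= 32.02 m.

32.02 m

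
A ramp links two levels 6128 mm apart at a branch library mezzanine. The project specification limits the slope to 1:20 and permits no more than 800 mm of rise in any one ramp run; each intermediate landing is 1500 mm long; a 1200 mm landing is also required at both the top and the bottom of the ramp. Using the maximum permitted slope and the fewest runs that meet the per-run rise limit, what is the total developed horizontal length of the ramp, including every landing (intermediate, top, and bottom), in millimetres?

At most 800 each: 6128/800 = 7.66, giving 8 ramp runs. That means 7 intermediate landings.
Ramp run (horizontal) at 1:20: 6128 × 20 = 122560 mm.
7 intermediate landings contribute 7 × 1500 = 10500 mm.
Top and bottom landings: 2 × 1200 = 2400 mm.
Total = 122560 + 10500 + 2400 = 135460 mm.

135460 mm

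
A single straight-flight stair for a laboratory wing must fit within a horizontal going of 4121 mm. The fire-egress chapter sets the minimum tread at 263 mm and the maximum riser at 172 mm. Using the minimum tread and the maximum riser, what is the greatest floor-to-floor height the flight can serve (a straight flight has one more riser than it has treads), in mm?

2752 mm

4121 / 263 = 15.67, so 15 treads fit.
Risers = treads + 1 = 16.
Maximum height = 16 × 172 = 2752 mm.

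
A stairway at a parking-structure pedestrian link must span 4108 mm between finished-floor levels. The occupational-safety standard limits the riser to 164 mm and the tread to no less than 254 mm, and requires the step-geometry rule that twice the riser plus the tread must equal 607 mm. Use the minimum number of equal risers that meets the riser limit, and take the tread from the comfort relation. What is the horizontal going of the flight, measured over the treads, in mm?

7275 mm

⌈4108/164⌉ = 26 risers.
Each riser is 4108/26 = 158 mm (≤ 164 mm).
From 2R + T = 607: T = 607 − 316 = 291 mm.
Treads = 26 − 1 = 25; going = 25 × 291 = 7275 mm.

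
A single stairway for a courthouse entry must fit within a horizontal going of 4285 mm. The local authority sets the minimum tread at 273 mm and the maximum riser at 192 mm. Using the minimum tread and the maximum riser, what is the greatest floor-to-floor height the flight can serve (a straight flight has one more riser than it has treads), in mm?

3072 mm

4285 / 273 = 15.70, so 15 treads fit.
Risers = treads + 1 = 16.
Maximum height = 16 × 192 = 3072 mm.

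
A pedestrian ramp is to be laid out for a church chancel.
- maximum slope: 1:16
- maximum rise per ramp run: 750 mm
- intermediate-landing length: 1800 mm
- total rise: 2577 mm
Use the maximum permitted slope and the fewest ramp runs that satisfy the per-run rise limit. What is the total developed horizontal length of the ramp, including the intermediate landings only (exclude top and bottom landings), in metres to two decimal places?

2577 / 750 = 3.44, so 4 ramp runs are needed. That means 3 intermediate landings.
Horizontal run for 2577 mm of rise at 1:16 is 2577 × 16 = 41232 mm.
Intermediate landings: 3 × 1800 = 5400 mm.
Total developed length = 41232 + 5400 = 46632 mm.
= 46.63 m.

46.63 m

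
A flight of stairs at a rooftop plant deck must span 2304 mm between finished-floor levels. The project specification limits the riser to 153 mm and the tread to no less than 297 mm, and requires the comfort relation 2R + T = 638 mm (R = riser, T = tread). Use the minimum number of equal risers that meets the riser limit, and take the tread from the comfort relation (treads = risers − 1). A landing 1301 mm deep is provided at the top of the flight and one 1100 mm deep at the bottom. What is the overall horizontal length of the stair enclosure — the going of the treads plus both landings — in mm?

⌈2304/153⌉ = 16 risers.
R = 2304 ÷ 16 = 144 mm.
Tread T = 638 − 2 × 144 = 350 mm (≥ 297 mm).
Going = (16 − 1) × 350 = 5250 mm.
Enclosure = 5250 + 1301 + 1100 = 7651 mm.

7651 mm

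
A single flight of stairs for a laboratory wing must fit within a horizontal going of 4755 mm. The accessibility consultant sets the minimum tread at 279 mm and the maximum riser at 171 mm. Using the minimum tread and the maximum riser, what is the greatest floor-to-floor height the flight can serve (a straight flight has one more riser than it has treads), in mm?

Treads that fit: ⌊4755 / 279⌋ = 17.
Risers = treads + 1 = 18.
Maximum height = 18 × 171 = 3078 mm.

3078 mm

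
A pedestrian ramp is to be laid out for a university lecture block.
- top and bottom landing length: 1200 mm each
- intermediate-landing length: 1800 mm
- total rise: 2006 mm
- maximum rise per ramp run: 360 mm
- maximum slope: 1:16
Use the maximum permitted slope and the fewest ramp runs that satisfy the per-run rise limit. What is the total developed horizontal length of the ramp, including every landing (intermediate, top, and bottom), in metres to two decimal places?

43.50 m

2006 / 360 = 5.57, so 6 ramp runs are needed. That means 5 intermediate landings.
Horizontal run for 2006 mm of rise at 1:16 is 2006 × 16 = 32096 mm.
5 intermediate landings contribute 5 × 1800 = 9000 mm.
Top and bottom landings: 2 × 1200 = 2400 mm.
Total = 32096 + 9000 + 2400 = 43496 mm.
= 43.50 m.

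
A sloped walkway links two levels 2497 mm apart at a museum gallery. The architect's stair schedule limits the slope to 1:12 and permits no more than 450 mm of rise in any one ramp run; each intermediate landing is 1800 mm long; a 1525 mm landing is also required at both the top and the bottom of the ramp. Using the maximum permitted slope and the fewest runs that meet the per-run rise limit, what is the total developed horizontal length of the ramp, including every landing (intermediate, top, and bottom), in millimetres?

⌈2497/450⌉ = 6 ramp runs. That means 5 intermediate landings.
Ramp run (horizontal) at 1:12: 2497 × 12 = 29964 mm.
Intermediate landings: 5 × 1800 = 9000 mm.
Top and bottom landings: 2 × 1525 = 3050 mm.
Total = 29964 + 9000 + 3050 = 42014 mm.

42014 mm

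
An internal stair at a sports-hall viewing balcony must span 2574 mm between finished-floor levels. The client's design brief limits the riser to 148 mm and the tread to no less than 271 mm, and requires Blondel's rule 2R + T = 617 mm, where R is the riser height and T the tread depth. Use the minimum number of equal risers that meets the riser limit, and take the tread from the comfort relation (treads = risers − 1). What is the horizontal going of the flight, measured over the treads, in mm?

5627 mm

2574 / 148 = 17.39, so 18 risers are needed.
R = 2574 ÷ 18 = 143 mm.
T = 617 − 2·143 = 331 mm, which satisfies the 271 mm minimum.
Treads = 18 − 1 = 17; going = 17 × 331 = 5627 mm.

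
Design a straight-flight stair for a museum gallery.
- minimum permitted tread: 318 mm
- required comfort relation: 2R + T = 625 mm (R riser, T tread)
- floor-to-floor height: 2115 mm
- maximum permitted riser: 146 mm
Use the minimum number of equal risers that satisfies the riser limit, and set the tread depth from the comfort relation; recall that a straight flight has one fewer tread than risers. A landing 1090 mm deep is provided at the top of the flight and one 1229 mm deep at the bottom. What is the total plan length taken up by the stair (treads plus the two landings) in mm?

7121 mm

2115 / 146 = 14.49, so 15 risers are needed.
Each riser is 2115/15 = 141 mm (≤ 146 mm).
Tread T = 625 − 2 × 141 = 343 mm (≥ 318 mm).
Treads = 15 − 1 = 14; going = 14 × 343 = 4802 mm.
Add landings: 4802 + 1090 + 1229 = 7121 mm.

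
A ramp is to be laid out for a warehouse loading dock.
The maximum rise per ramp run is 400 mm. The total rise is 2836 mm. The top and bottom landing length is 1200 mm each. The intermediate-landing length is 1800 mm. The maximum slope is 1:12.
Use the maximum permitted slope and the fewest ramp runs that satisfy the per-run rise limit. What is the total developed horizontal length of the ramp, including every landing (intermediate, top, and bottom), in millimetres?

At most 400 each: 2836/400 = 7.09, giving 8 ramp runs. That means 7 intermediate landings.
Horizontal run for 2836 mm of rise at 1:12 is 2836 × 12 = 34032 mm.
7 intermediate landings contribute 7 × 1800 = 12600 mm.
Top and bottom landings: 2 × 1200 = 2400 mm.
Total = 34032 + 12600 + 2400 = 49032 mm.

49032 mm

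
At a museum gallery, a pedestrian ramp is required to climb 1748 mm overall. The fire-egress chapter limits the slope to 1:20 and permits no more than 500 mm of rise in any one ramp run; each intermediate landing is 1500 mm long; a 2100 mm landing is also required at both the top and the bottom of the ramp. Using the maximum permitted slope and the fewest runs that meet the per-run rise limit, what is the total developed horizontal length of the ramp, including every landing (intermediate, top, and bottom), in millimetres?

43660 mm

At most 500 each: 1748/500 = 3.50, giving 4 ramp runs. That means 3 intermediate landings.
Horizontal run for 1748 mm of rise at 1:20 is 1748 × 20 = 34960 mm.
3 intermediate landings contribute 3 × 1500 = 4500 mm.
Top and bottom landings: 2 × 2100 = 4200 mm.
Total = 34960 + 4500 + 4200 = 43660 mm.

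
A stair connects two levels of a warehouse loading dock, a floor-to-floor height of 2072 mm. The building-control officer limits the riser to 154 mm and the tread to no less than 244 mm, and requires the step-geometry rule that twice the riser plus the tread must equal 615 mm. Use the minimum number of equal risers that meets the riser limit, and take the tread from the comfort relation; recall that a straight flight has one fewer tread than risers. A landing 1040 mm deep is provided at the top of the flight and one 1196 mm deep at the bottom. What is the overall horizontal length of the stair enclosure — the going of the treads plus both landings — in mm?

⌈2072/154⌉ = 14 risers.
Each riser is 2072/14 = 148 mm (≤ 154 mm).
Tread T = 615 − 2 × 148 = 319 mm (≥ 244 mm).
Treads = 14 − 1 = 13; going = 13 × 319 = 4147 mm.
Enclosure = 4147 + 1040 + 1196 = 6383 mm.

6383 mm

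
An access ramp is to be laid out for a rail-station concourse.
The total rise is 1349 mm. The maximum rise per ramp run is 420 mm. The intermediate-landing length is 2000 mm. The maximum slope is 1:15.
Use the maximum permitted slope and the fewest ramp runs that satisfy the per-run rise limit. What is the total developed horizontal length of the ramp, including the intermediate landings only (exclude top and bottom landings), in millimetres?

1349 / 420 = 3.212 → round up to 4 ramp runs. That means 3 intermediate landings.
Horizontal run for 1349 mm of rise at 1:15 is 1349 × 15 = 20235 mm.
Intermediate landings: 3 × 2000 = 6000 mm.
Total developed length = 20235 + 6000 = 26235 mm.

26235 mm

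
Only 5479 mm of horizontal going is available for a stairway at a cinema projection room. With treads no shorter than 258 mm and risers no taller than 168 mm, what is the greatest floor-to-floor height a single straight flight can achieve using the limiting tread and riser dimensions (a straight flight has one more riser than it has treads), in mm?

3696 mm

5479 / 258 = 21.24, so 21 treads fit.
Risers = treads + 1 = 22.
Maximum height = 22 × 168 = 3696 mm.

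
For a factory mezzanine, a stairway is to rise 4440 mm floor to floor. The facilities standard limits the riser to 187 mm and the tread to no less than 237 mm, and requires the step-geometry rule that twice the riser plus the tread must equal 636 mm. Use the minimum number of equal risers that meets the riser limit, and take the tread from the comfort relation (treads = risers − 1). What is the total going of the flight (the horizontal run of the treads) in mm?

4440 / 187 = 23.74, so 24 risers are needed.
R = 4440 ÷ 24 = 185 mm.
Tread T = 636 − 2 × 185 = 266 mm (≥ 237 mm).
Going = (24 − 1) × 266 = 6118 mm.

6118 mm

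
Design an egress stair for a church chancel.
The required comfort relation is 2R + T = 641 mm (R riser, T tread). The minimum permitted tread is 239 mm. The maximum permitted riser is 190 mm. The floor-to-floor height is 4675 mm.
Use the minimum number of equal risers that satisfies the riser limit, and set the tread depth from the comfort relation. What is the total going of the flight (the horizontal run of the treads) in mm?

⌈4675/190⌉ = 25 risers.
Each riser is 4675/25 = 187 mm (≤ 190 mm).
From 2R + T = 641: T = 641 − 374 = 267 mm.
Going = (25 − 1) × 267 = 6408 mm.

6408 mm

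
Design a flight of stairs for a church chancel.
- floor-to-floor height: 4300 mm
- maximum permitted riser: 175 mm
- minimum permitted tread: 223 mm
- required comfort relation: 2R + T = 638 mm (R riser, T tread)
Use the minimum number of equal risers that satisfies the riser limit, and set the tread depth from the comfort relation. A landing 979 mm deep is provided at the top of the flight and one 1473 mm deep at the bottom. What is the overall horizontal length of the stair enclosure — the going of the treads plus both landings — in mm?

9508 mm

At most 175 each: 4300/175 = 24.57, giving 25 risers.
Each riser is 4300/25 = 172 mm (≤ 175 mm).
T = 638 − 2·172 = 294 mm, which satisfies the 223 mm minimum.
25 risers give 24 treads; going = 24 × 294 = 7056 mm.
Add landings: 7056 + 979 + 1473 = 9508 mm.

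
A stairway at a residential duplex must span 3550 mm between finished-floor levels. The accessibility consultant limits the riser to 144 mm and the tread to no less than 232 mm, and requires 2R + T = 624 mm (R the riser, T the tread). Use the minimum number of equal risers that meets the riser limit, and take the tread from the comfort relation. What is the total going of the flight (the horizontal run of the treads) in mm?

8160 mm

At most 144 each: 3550/144 = 24.65, giving 25 risers.
Each riser is 3550/25 = 142 mm (≤ 144 mm).
From 2R + T = 624: T = 624 − 284 = 340 mm.
Going = (25 − 1) × 340 = 8160 mm.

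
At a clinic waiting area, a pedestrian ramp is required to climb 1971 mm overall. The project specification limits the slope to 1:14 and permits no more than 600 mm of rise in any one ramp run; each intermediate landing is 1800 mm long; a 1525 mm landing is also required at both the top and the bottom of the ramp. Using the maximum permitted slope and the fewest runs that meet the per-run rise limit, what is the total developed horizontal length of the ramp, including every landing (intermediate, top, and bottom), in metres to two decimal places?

1971 / 600 = 3.29, so 4 ramp runs are needed. That means 3 intermediate landings.
Horizontal run for 1971 mm of rise at 1:14 is 1971 × 14 = 27594 mm.
3 intermediate landings contribute 3 × 1800 = 5400 mm.
Top and bottom landings: 2 × 1525 = 3050 mm.
Total = 27594 + 5400 + 3050 = 36044 mm.
= 36.04 m.

36.04 m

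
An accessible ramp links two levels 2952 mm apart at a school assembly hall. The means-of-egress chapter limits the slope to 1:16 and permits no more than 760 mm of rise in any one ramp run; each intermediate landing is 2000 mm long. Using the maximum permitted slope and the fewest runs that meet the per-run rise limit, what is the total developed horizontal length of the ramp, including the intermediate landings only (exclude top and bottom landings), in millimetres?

53232 mm

2952 / 760 = 3.884 → round up to 4 ramp runs. That means 3 intermediate landings.
Ramp run (horizontal) at 1:16: 2952 × 16 = 47232 mm.
3 intermediate landings contribute 3 × 2000 = 6000 mm.
Developed length = 47232 + 6000 = 53232 mm.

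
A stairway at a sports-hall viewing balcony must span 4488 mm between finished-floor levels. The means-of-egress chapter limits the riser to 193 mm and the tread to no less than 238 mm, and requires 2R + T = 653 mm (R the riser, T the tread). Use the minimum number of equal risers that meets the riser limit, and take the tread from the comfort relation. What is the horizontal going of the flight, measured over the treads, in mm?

⌈4488/193⌉ = 24 risers.
R = 4488 ÷ 24 = 187 mm.
T = 653 − 2·187 = 279 mm, which satisfies the 238 mm minimum.
Treads = 24 − 1 = 23; going = 23 × 279 = 6417 mm.

6417 mm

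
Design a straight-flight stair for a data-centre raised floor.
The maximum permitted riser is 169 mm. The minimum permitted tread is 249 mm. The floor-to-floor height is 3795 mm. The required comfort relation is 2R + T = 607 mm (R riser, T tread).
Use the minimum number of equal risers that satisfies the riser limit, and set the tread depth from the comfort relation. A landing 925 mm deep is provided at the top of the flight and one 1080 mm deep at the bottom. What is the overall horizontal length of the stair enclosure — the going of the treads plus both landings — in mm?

⌈3795/169⌉ = 23 risers.
R = 3795 ÷ 23 = 165 mm.
From 2R + T = 607: T = 607 − 330 = 277 mm.
Going = (23 − 1) × 277 = 6094 mm.
Add landings: 6094 + 925 + 1080 = 8099 mm.

8099 mm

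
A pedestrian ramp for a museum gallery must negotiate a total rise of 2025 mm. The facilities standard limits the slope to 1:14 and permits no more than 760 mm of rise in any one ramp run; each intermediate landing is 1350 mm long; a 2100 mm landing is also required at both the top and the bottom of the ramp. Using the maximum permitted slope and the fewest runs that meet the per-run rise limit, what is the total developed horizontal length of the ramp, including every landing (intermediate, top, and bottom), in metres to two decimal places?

2025 / 760 = 2.66, so 3 ramp runs are needed. That means 2 intermediate landings.
Horizontal run for 2025 mm of rise at 1:14 is 2025 × 14 = 28350 mm.
Intermediate landings: 2 × 1350 = 2700 mm.
Top and bottom landings: 2 × 2100 = 4200 mm.
Total = 28350 + 2700 + 4200 = 35250 mm.
= 35.25 m.

35.25 m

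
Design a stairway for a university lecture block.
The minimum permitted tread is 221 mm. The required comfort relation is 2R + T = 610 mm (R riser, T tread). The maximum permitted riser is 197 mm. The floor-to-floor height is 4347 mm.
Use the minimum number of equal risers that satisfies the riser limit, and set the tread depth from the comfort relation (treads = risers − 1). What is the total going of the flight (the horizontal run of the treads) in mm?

5104 mm

At most 197 each: 4347/197 = 22.07, giving 23 risers.
R = 4347 ÷ 23 = 189 mm.
T = 610 − 2·189 = 232 mm, which satisfies the 221 mm minimum.
Treads = 23 − 1 = 22; going = 22 × 232 = 5104 mm.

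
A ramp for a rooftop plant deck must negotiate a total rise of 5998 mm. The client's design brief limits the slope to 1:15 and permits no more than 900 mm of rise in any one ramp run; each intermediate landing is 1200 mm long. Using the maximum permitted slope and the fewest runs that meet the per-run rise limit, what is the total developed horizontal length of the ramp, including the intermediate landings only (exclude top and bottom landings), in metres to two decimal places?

97.17 m

5998 / 900 = 6.664 → round up to 7 ramp runs. That means 6 intermediate landings.
Horizontal run for 5998 mm of rise at 1:15 is 5998 × 15 = 89970 mm.
Intermediate landings: 6 × 1200 = 7200 mm.
Developed length = 89970 + 7200 = 97170 mm.
= 97.17 m.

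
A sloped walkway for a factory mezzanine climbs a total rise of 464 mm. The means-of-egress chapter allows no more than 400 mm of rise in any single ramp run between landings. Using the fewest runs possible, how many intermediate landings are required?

⌈464/400⌉ = 2 ramp runs.
2 runs are separated by 1 intermediate landings.

1 intermediate landings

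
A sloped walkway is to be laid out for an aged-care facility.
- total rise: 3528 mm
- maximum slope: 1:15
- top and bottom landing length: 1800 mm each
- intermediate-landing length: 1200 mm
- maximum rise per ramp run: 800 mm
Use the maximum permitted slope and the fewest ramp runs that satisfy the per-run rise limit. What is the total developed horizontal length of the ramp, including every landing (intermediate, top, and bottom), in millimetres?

61320 mm

3528 / 800 = 4.410 → round up to 5 ramp runs. That means 4 intermediate landings.
Horizontal run for 3528 mm of rise at 1:15 is 3528 × 15 = 52920 mm.
4 intermediate landings contribute 4 × 1200 = 4800 mm.
Top and bottom landings: 2 × 1800 = 3600 mm.
Total = 52920 + 4800 + 3600 = 61320 mm.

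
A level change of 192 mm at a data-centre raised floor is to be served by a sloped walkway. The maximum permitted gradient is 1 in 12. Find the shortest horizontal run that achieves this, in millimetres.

2304 mm

At 1:12 the run is 12 × 192 = 2304 mm.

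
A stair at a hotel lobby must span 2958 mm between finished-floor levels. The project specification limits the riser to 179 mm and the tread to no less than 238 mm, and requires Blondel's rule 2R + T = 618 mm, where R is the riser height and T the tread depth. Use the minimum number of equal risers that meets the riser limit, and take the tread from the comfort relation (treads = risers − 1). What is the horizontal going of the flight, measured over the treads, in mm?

⌈2958/179⌉ = 17 risers.
R = 2958 ÷ 17 = 174 mm.
T = 618 − 2·174 = 270 mm, which satisfies the 238 mm minimum.
Going = (17 − 1) × 270 = 4320 mm.

4320 mm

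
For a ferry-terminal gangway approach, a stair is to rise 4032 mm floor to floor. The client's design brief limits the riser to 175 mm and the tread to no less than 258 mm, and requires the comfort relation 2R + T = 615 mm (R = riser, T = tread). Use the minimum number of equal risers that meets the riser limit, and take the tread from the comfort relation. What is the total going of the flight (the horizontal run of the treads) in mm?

6417 mm

4032 / 175 = 23.04, so 24 risers are needed.
Riser R = 4032 / 24 = 168 mm, within the 175 mm limit.
T = 615 − 2·168 = 279 mm, which satisfies the 258 mm minimum.
Treads = 24 − 1 = 23; going = 23 × 279 = 6417 mm.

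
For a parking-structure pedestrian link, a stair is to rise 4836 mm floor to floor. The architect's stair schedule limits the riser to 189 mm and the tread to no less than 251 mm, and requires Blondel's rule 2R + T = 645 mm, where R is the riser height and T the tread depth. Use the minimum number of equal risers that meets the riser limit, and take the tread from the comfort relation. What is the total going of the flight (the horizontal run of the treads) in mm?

6825 mm

⌈4836/189⌉ = 26 risers.
Each riser is 4836/26 = 186 mm (≤ 189 mm).
Tread T = 645 − 2 × 186 = 273 mm (≥ 251 mm).
Going = (26 − 1) × 273 = 6825 mm.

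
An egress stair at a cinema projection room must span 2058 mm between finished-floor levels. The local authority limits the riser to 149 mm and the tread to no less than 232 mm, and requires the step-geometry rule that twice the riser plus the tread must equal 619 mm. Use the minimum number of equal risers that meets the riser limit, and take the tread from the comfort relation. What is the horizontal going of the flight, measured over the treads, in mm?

⌈2058/149⌉ = 14 risers.
R = 2058 ÷ 14 = 147 mm.
From 2R + T = 619: T = 619 − 294 = 325 mm.
14 risers give 13 treads; going = 13 × 325 = 4225 mm.

4225 mm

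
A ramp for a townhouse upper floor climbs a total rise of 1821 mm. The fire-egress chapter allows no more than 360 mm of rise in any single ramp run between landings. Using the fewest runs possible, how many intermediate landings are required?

At most 360 each: 1821/360 = 5.06, giving 6 ramp runs.
6 runs are separated by 5 intermediate landings.

5 intermediate landings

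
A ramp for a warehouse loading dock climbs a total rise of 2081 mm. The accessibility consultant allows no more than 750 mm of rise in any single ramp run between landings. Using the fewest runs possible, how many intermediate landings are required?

2 intermediate landings

At most 750 each: 2081/750 = 2.77, giving 3 ramp runs.
3 runs are separated by 2 intermediate landings.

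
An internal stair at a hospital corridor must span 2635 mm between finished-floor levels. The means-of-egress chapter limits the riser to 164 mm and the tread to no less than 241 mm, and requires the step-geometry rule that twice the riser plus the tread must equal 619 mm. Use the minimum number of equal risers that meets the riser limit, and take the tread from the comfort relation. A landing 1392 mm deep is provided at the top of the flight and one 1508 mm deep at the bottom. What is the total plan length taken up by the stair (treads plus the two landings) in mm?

7844 mm

2635 / 164 = 16.067 → round up to 17 risers.
Each riser is 2635/17 = 155 mm (≤ 164 mm).
From 2R + T = 619: T = 619 − 310 = 309 mm.
Treads = 17 − 1 = 16; going = 16 × 309 = 4944 mm.
Enclosure = 4944 + 1392 + 1508 = 7844 mm.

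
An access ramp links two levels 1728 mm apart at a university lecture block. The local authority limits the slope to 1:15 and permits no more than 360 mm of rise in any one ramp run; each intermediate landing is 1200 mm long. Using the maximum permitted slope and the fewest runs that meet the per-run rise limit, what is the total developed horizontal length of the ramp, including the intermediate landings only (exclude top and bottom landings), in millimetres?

At most 360 each: 1728/360 = 4.80, giving 5 ramp runs. That means 4 intermediate landings.
Horizontal run for 1728 mm of rise at 1:15 is 1728 × 15 = 25920 mm.
Intermediate landings: 4 × 1200 = 4800 mm.
Developed length = 25920 + 4800 = 30720 mm.

30720 mm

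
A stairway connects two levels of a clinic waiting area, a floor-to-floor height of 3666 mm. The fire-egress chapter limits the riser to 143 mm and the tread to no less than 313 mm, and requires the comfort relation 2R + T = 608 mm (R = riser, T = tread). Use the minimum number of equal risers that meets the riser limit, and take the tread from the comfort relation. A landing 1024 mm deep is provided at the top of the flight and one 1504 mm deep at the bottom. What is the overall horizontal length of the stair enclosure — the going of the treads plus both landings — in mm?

10678 mm

3666 / 143 = 25.64, so 26 risers are needed.
Each riser is 3666/26 = 141 mm (≤ 143 mm).
T = 608 − 2·141 = 326 mm, which satisfies the 313 mm minimum.
Going = (26 − 1) × 326 = 8150 mm.
Add landings: 8150 + 1024 + 1504 = 10678 mm.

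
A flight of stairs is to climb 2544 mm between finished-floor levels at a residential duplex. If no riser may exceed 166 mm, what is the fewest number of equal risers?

16 risers

2544 / 166 = 15.325 → round up to 16 risers.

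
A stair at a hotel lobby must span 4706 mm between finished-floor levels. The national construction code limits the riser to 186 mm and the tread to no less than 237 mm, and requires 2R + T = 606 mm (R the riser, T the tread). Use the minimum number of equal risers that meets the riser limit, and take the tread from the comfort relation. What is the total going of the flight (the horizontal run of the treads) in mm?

At most 186 each: 4706/186 = 25.30, giving 26 risers.
Riser R = 4706 / 26 = 181 mm, within the 186 mm limit.
Tread T = 606 − 2 × 181 = 244 mm (≥ 237 mm).
Treads = 26 − 1 = 25; going = 25 × 244 = 6100 mm.

6100 mm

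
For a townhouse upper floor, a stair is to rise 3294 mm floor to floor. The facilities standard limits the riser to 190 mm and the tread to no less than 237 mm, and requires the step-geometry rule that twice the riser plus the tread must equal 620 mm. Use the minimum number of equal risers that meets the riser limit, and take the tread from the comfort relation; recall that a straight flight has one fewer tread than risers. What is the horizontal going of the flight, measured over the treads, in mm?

4318 mm

⌈3294/190⌉ = 18 risers.
R = 3294 ÷ 18 = 183 mm.
From 2R + T = 620: T = 620 − 366 = 254 mm.
Going = (18 − 1) × 254 = 4318 mm.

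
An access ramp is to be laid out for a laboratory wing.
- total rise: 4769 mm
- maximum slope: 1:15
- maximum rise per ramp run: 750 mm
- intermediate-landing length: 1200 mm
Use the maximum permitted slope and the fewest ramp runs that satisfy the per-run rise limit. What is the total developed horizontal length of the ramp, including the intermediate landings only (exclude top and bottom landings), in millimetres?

4769 / 750 = 6.359 → round up to 7 ramp runs. That means 6 intermediate landings.
Ramp run (horizontal) at 1:15: 4769 × 15 = 71535 mm.
Intermediate landings: 6 × 1200 = 7200 mm.
Total developed length = 71535 + 7200 = 78735 mm.

78735 mm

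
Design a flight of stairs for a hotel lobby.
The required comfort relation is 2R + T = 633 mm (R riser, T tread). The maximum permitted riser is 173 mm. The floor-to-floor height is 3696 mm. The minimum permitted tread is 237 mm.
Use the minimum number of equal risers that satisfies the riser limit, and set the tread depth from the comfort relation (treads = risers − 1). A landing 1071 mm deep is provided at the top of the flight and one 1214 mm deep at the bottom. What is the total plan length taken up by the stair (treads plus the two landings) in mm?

8522 mm

⌈3696/173⌉ = 22 risers.
Riser R = 3696 / 22 = 168 mm, within the 173 mm limit.
Tread T = 633 − 2 × 168 = 297 mm (≥ 237 mm).
Treads = 22 − 1 = 21; going = 21 × 297 = 6237 mm.
Add landings: 6237 + 1071 + 1214 = 8522 mm.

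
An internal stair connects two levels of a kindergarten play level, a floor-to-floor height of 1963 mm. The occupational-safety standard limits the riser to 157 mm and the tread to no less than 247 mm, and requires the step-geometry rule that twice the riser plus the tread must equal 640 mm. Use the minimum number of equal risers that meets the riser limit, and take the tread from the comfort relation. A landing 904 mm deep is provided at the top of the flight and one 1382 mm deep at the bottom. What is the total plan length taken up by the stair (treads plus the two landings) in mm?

⌈1963/157⌉ = 13 risers.
R = 1963 ÷ 13 = 151 mm.
Tread T = 640 − 2 × 151 = 338 mm (≥ 247 mm).
13 risers give 12 treads; going = 12 × 338 = 4056 mm.
Add landings: 4056 + 904 + 1382 = 6342 mm.

6342 mm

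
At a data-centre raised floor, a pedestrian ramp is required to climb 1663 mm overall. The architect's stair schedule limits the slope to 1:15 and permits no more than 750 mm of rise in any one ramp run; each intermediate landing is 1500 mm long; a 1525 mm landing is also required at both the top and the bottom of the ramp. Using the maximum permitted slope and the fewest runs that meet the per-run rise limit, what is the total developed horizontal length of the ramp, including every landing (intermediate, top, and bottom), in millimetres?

1663 / 750 = 2.22, so 3 ramp runs are needed. That means 2 intermediate landings.
Horizontal run for 1663 mm of rise at 1:15 is 1663 × 15 = 24945 mm.
2 intermediate landings contribute 2 × 1500 = 3000 mm.
Top and bottom landings: 2 × 1525 = 3050 mm.
Total = 24945 + 3000 + 3050 = 30995 mm.

30995 mm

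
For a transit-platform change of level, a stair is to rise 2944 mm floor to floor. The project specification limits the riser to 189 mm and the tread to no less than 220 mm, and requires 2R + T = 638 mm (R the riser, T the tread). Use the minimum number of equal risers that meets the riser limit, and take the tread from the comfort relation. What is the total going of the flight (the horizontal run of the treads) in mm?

2944 / 189 = 15.58, so 16 risers are needed.
Each riser is 2944/16 = 184 mm (≤ 189 mm).
From 2R + T = 638: T = 638 − 368 = 270 mm.
Going = (16 − 1) × 270 = 4050 mm.

4050 mm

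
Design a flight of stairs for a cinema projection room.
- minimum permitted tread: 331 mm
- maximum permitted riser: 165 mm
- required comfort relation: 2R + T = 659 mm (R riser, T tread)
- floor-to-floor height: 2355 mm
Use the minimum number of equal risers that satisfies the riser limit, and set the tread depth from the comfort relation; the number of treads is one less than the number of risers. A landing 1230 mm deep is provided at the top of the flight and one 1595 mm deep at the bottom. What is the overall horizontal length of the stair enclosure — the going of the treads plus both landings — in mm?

7655 mm

⌈2355/165⌉ = 15 risers.
Each riser is 2355/15 = 157 mm (≤ 165 mm).
From 2R + T = 659: T = 659 − 314 = 345 mm.
15 risers give 14 treads; going = 14 × 345 = 4830 mm.
Add landings: 4830 + 1230 + 1595 = 7655 mm.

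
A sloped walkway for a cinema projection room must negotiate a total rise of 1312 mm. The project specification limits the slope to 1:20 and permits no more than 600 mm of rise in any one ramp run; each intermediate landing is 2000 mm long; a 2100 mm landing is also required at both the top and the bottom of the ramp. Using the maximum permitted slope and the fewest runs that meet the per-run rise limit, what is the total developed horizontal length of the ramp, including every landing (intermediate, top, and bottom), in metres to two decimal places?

1312 / 600 = 2.19, so 3 ramp runs are needed. That means 2 intermediate landings.
Ramp run (horizontal) at 1:20: 1312 × 20 = 26240 mm.
2 intermediate landings contribute 2 × 2000 = 4000 mm.
Top and bottom landings: 2 × 2100 = 4200 mm.
Total = 26240 + 4000 + 4200 = 34440 mm.
= 34.44 m.

34.44 m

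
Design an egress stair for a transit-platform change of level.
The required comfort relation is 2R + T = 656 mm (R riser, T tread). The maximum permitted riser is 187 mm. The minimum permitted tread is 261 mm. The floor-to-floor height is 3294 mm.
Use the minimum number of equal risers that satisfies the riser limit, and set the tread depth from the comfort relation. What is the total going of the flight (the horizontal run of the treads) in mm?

3294 / 187 = 17.61, so 18 risers are needed.
Each riser is 3294/18 = 183 mm (≤ 187 mm).
Tread T = 656 − 2 × 183 = 290 mm (≥ 261 mm).
18 risers give 17 treads; going = 17 × 290 = 4930 mm.

4930 mm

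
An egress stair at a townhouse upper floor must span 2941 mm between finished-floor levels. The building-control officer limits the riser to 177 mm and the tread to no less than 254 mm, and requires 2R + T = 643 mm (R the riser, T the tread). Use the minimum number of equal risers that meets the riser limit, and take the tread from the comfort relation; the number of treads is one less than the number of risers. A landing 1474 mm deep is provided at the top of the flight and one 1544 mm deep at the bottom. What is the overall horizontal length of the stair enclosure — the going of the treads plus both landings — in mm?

7770 mm

⌈2941/177⌉ = 17 risers.
Riser R = 2941 / 17 = 173 mm, within the 177 mm limit.
From 2R + T = 643: T = 643 − 346 = 297 mm.
Going = (17 − 1) × 297 = 4752 mm.
Enclosure = 4752 + 1474 + 1544 = 7770 mm.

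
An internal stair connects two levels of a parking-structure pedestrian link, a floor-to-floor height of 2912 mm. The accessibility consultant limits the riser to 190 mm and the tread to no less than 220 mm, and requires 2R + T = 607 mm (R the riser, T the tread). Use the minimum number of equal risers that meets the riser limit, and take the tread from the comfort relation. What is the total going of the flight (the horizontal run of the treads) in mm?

2912 / 190 = 15.326 → round up to 16 risers.
Each riser is 2912/16 = 182 mm (≤ 190 mm).
From 2R + T = 607: T = 607 − 364 = 243 mm.
Going = (16 − 1) × 243 = 3645 mm.

3645 mm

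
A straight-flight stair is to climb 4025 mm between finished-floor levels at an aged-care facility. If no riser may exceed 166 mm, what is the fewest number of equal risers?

25 risers

4025 / 166 = 24.247 → round up to 25 risers.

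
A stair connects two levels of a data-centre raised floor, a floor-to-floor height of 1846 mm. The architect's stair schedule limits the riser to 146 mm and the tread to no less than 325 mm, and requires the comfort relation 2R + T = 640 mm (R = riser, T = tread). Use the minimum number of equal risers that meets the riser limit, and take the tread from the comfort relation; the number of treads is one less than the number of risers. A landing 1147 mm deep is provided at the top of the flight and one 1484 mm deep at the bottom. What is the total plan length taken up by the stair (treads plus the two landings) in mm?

1846 / 146 = 12.64, so 13 risers are needed.
R = 1846 ÷ 13 = 142 mm.
T = 640 − 2·142 = 356 mm, which satisfies the 325 mm minimum.
Treads = 13 − 1 = 12; going = 12 × 356 = 4272 mm.
Add landings: 4272 + 1147 + 1484 = 6903 mm.

6903 mm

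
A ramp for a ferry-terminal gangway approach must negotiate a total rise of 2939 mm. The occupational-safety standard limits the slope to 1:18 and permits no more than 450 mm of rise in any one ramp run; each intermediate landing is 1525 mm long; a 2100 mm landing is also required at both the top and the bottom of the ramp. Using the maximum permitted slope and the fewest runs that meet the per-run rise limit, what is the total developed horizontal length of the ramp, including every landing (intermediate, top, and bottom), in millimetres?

66252 mm

2939 / 450 = 6.531 → round up to 7 ramp runs. That means 6 intermediate landings.
Horizontal run for 2939 mm of rise at 1:18 is 2939 × 18 = 52902 mm.
6 intermediate landings contribute 6 × 1525 = 9150 mm.
Top and bottom landings: 2 × 2100 = 4200 mm.
Total = 52902 + 9150 + 4200 = 66252 mm.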